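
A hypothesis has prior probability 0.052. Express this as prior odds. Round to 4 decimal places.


Odds = P(H) / P(not H) = 0.052 / 0.948
= 0.0549

0.0549


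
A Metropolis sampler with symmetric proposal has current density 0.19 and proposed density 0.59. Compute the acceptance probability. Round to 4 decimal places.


For symmetric proposals, acceptance = min(1, pi(x*)/pi(x))
= min(1, 0.59/0.19)
= min(1, 3.1053) = 1.0

1.0


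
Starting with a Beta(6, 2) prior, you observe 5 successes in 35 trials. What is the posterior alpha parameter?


For a Beta-Binomial conjugate model:
Posterior alpha = prior alpha + number of successes
= 6 + 5 = 11

11


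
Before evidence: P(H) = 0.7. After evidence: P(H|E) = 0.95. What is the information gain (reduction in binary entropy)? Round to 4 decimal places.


Prior entropy = 0.8813
Posterior entropy = 0.2864
Information gain = 0.8813 - 0.2864 = 0.5949

0.5949


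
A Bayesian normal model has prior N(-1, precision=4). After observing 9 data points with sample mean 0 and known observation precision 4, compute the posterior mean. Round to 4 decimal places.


Posterior mean = (prior_precision * prior_mean + n * data_precision * data_mean) / (prior_precision + n * data_precision)
Numerator = 4*-1 + 9*4*0 = -4
Denominator = 4 + 9*4 = 40
Posterior mean = -0.1

-0.1


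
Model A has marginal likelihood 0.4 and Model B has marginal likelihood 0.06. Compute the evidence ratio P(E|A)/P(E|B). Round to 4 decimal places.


Evidence ratio = P(E|A) / P(E|B)
= 0.4 / 0.06
= 6.6667

6.6667


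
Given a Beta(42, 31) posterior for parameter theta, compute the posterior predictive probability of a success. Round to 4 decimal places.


For a Beta-Bernoulli model, the predictive probability is the mean:
P(success) = 42/(42+31) = 42/73 = 0.5753

0.5753


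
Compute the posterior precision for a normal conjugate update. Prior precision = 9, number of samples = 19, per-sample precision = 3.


tau_post = tau_0 + n * tau
= 9 + 19 * 3 = 66

66


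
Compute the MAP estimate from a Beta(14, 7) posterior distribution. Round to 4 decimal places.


MAP = mode of Beta distribution
= (alpha - 1)/(alpha + beta - 2)
= (14-1)/(14+7-2)
= 13/19 = 0.6842

0.6842


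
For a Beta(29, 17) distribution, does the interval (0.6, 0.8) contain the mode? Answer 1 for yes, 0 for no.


Mode of Beta(a,b) = (a-1)/(a+b-2)
= (29-1)/(29+17-2) = 0.6364
Check: 0.6 <= 0.6364 <= 0.8?
Result: 1

1


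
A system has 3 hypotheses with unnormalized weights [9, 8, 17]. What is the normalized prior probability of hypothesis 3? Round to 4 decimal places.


The normalized prior is the weight divided by the total.
Total weight = 34
P(H3) = 17 / 34 = 0.5

0.5


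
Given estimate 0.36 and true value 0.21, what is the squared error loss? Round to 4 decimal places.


Squared error = (estimate - true)^2
Difference = 0.15
Loss = 0.15^2 = 0.0225

0.0225


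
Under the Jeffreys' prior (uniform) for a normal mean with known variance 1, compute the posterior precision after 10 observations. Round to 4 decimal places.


Prior precision = 0 (flat prior).
Post. prec. = 0 + n/var = 10/1 = 10.0

10.0


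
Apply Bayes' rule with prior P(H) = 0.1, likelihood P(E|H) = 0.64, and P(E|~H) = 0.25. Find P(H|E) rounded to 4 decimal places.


Step 1: Compute marginal P(E) = P(E|H)P(H) + P(E|~H)P(~H)
= 0.64*0.1 + 0.25*0.9 = 0.289
Step 2: P(H|E) = P(E|H)P(H)/P(E) = 0.064/0.289
= 0.2215

0.2215


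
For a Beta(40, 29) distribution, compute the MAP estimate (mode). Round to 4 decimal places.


MAP = mode = (a-1)/(a+b-2)
= (40-1)/(40+29-2)
= 39/67 = 0.5821

0.5821


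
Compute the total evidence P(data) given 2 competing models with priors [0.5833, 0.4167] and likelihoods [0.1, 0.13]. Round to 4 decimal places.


Marginal likelihood = sum P(model_i) * P(data|model_i)
Model 1: 0.5833 * 0.1 = 0.0583
Model 2: 0.4167 * 0.13 = 0.0542
Total = 0.1125

0.1125


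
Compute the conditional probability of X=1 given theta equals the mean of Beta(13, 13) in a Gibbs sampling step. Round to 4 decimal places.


Mean of Beta(13, 13) = 0.5
P(X=1 | theta=0.5) = 0.5

0.5


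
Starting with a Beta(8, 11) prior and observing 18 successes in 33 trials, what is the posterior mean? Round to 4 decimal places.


Posterior parameters: alpha = 8 + 18 = 26
beta = 11 + 15 = 26
Posterior mean = alpha / (alpha + beta) = 26 / 52
= 0.5

0.5


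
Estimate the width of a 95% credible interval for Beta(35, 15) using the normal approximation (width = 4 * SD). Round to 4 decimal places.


For Beta(a,b): Var = ab/((a+b)^2(a+b+1))
Var = 0.0041, SD = 0.0642
Approximate 95% CI width = 4 * 0.0642 = 0.2567

0.2567


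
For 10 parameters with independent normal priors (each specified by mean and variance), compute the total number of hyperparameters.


A normal prior has 2 hyperparameters per parameter.
Total = 10 * 2 = 20

20


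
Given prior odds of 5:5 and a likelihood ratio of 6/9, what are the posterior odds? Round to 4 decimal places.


Posterior odds = prior odds * LR
Prior odds = 5/5 = 1.0
LR = 6/9 = 0.6667
Posterior odds = 1.0 * 0.6667 = 0.6667

0.6667


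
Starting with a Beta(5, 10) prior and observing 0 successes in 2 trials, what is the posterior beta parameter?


Posterior beta = prior beta + failures
Failures = 2 - 0 = 2
beta_post = 10 + 2 = 12

12


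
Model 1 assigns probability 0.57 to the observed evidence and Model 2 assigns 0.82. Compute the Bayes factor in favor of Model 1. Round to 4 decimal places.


BF = P(data|M1) / P(data|M2)
= 0.57 / 0.82 = 0.6951

0.6951


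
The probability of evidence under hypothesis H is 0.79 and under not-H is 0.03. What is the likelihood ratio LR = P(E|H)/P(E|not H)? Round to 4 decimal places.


LR = 0.79 / 0.03
= 26.3333

26.3333


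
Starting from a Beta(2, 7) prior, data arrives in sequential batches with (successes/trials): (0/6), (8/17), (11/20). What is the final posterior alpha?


In sequential Bayesian updating, we sum all successes.
Total successes = 19
Final alpha = 2 + 19 = 21

21


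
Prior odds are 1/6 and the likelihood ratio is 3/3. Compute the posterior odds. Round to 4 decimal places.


Posterior odds = prior odds * likelihood ratio
= (1/6) * (3/3)
= 3 / 18
= 0.1667

0.1667


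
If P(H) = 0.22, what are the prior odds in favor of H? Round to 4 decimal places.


Prior odds = P(H) / (1 - P(H))
= 0.22 / 0.78
= 0.2821

0.2821


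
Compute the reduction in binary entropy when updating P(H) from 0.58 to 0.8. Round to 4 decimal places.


H_before = -p*log2(p) - (1-p)*log2(1-p) for p=0.58: 0.9815
H_after for p=0.8: 0.7219
Reduction = 0.9815 - 0.7219 = 0.2595

0.2595


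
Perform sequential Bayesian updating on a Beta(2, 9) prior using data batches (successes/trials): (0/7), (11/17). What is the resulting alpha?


Accumulate successes: 11
Posterior alpha = prior alpha + sum of successes
= 2 + 11 = 13

13


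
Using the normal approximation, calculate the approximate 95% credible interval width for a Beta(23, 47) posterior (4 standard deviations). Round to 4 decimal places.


Var(Beta) = 23*47/(70^2 * 71) = 0.0031
SD = 0.0557
Width ~ 4*SD = 0.223

0.223


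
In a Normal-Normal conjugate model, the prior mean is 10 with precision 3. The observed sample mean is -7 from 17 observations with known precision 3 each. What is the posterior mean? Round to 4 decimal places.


Posterior precision = tau0 + n*tau = 3 + 17*3 = 54
Posterior mean = (tau0*mu0 + n*tau*xbar) / posterior_precision
= (3*10 + 17*3*-7) / 54
= -327 / 54 = -6.0556

-6.0556


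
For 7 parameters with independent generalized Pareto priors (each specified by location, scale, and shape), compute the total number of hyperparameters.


A generalized Pareto prior has 3 hyperparameters per parameter.
Total = 7 * 3 = 21

21


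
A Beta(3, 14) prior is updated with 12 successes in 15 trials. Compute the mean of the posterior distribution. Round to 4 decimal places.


After update: Beta(15, 17)
Mean = 15 / (15 + 17) = 15 / 32
= 0.4688

0.4688


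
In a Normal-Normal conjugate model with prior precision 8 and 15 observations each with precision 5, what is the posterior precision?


Posterior precision = prior precision + n * observation precision
= 8 + 15 * 5
= 8 + 75 = 83

83


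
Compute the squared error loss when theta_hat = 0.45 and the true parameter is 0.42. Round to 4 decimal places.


L = (theta_hat - theta_true)^2
= (0.45 - 0.42)^2
= 0.03^2 = 0.0009

0.0009


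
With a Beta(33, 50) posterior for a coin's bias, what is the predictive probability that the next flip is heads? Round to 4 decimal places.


The predictive probability equals the posterior mean.
P(next = heads) = alpha / (alpha + beta)
= 33 / 83 = 0.3976

0.3976


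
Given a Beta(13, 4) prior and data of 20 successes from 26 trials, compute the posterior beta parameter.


Number of failures = 26 - 20 = 6
Posterior beta = 4 + 6 = 10

10


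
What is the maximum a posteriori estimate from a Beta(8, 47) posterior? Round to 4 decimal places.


The MAP estimate equals the mode of the distribution.
Mode of Beta(a,b) = (a-1)/(a+b-2)
= 7/53
= 0.1321

0.1321


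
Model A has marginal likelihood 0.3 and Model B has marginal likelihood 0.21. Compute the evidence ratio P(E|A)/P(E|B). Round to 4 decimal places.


Evidence ratio = P(E|A) / P(E|B)
= 0.3 / 0.21
= 1.4286

1.4286


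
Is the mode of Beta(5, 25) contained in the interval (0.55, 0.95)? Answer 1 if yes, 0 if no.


Mode = (a-1)/(a+b-2) = 4/28 = 0.1429
Interval: (0.55, 0.95)
Contains mode? 0

0


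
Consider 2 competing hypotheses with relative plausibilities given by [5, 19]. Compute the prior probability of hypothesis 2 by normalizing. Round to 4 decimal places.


Sum of weights = 5 + 19 = 24
Normalized prior for H2 = 19 / 24
= 0.7917

0.7917


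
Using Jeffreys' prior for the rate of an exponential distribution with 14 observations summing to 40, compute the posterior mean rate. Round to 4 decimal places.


Jeffreys' prior leads to posterior Gamma(14, 40).
Mean = 14/40 = 0.35

0.35


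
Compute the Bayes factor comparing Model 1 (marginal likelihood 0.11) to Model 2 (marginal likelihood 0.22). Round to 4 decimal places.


BF12 = marginal likelihood of M1 / marginal likelihood of M2
= 0.11/0.22
= 0.5

0.5


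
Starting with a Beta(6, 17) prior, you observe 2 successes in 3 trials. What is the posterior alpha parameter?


For a Beta-Binomial conjugate model:
Posterior alpha = prior alpha + number of successes
= 6 + 2 = 8

8


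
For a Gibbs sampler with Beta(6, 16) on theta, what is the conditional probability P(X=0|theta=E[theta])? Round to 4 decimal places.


E[theta] = 6/(6+16) = 0.2727
P(X=0|theta) = 1 - theta = 0.7273

0.7273


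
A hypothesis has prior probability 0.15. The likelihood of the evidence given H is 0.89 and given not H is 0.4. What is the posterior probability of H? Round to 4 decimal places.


Using Bayes' theorem:
P(E) = 0.15 * 0.89 + 0.85 * 0.4
P(E) = 0.4735
P(H|E) = (0.15 * 0.89) / 0.4735 = 0.2819

0.2819


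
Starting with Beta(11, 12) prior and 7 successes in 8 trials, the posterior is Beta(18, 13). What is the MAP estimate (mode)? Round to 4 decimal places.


The mode of Beta(a, b) when a > 1 and b > 1 is (a-1)/(a+b-2)
= (18 - 1) / (18 + 13 - 2)
= 17 / 29
= 0.5862

0.5862


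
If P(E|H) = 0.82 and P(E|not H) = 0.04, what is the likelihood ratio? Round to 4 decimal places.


Likelihood ratio = P(E|H) / P(E|not H)
= 0.82 / 0.04
= 20.5

20.5


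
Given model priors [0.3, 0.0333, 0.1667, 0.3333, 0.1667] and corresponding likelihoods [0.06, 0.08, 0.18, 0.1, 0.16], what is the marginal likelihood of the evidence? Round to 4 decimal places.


P(E) = sum_i P(M_i) P(E|M_i)
= 0.018 + 0.0027 + 0.03 + 0.0333 + 0.0267
= 0.1107

0.1107


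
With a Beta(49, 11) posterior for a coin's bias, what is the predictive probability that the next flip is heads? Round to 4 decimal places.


The predictive probability equals the posterior mean.
P(next = heads) = alpha / (alpha + beta)
= 49 / 60 = 0.8167

0.8167


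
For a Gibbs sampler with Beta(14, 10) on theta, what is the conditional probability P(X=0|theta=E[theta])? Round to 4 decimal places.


E[theta] = 14/(14+10) = 0.5833
P(X=0|theta) = 1 - theta = 0.4167

0.4167


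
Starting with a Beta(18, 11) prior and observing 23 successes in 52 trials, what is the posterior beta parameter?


Posterior beta = prior beta + failures
Failures = 52 - 23 = 29
beta_post = 11 + 29 = 40

40


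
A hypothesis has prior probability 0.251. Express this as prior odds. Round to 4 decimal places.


Odds = P(H) / P(not H) = 0.251 / 0.749
= 0.3351

0.3351


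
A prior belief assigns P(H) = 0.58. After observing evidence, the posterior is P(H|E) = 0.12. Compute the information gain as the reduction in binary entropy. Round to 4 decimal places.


H(prior) = -0.58*log2(0.58) - 0.42*log2(0.42)
= 0.9815
H(post) = -0.12*log2(0.12) - 0.88*log2(0.88)
= 0.5294
IG = 0.9815 - 0.5294 = 0.4521

0.4521


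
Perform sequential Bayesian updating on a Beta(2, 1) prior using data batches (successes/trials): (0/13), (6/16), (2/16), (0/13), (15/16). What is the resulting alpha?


Accumulate successes: 23
Posterior alpha = prior alpha + sum of successes
= 2 + 23 = 25

25


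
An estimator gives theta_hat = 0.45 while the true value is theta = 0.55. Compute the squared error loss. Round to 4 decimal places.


The squared error loss is (theta_hat - theta)^2
= (0.45 - 0.55)^2
= (-0.1)^2 = 0.01

0.01


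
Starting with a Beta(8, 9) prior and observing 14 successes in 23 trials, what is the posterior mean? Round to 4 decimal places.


Posterior parameters: alpha = 8 + 14 = 22
beta = 9 + 9 = 18
Posterior mean = alpha / (alpha + beta) = 22 / 40
= 0.55

0.55


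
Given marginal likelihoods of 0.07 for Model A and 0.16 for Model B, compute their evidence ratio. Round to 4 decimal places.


Ratio = ML(A) / ML(B) = 0.07/0.16
= 0.4375

0.4375


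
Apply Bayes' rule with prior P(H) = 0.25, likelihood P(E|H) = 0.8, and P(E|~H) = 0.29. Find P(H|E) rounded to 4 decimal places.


Step 1: Compute marginal P(E) = P(E|H)P(H) + P(E|~H)P(~H)
= 0.8*0.25 + 0.29*0.75 = 0.4175
Step 2: P(H|E) = P(E|H)P(H)/P(E) = 0.2/0.4175
= 0.479

0.479


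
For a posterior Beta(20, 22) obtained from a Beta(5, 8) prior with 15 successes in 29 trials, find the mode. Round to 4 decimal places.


Mode = (alpha - 1) / (alpha + beta - 2)
= 19 / 40
= 0.475

0.475


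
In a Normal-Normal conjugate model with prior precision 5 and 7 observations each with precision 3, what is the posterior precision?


Posterior precision = prior precision + n * observation precision
= 5 + 7 * 3
= 5 + 21 = 26

26


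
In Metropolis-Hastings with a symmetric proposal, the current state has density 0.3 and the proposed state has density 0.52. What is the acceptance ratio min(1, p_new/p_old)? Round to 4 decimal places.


Ratio = p_new / p_old = 0.52 / 0.3 = 1.7333
Acceptance = min(1, 1.7333) = 1.0

1.0


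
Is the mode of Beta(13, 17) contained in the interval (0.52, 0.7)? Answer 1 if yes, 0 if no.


Mode = (a-1)/(a+b-2) = 12/28 = 0.4286
Interval: (0.52, 0.7)
Contains mode? 0

0


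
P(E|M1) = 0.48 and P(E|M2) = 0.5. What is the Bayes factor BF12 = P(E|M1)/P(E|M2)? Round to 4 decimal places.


Bayes factor BF12 = P(E|M1) / P(E|M2)
= 0.48 / 0.5
= 0.96

0.96


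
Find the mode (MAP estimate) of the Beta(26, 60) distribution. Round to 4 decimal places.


For Beta(a,b) with a,b > 1:
Mode = (a-1)/(a+b-2) = (26-1)/(86-2)
= 25/84 = 0.2976

0.2976


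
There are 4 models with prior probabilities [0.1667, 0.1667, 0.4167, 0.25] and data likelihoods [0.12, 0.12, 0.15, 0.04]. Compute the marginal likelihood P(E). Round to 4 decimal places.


P(E) = sum over models of P(M_i) * P(E|M_i)
= 0.1667*0.12 + 0.1667*0.12 + 0.4167*0.15 + 0.25*0.04
= 0.1125

0.1125


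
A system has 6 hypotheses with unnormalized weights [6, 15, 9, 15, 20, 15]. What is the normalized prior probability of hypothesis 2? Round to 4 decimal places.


The normalized prior is the weight divided by the total.
Total weight = 80
P(H2) = 15 / 80 = 0.1875

0.1875


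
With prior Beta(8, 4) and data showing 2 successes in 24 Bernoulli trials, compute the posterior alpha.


Conjugate update: alpha_posterior = alpha_prior + k
= 8 + 2 = 10

10


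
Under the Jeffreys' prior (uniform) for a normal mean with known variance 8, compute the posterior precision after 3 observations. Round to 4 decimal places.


Prior precision = 0 (flat prior).
Post. prec. = 0 + n/var = 3/8 = 0.375

0.375


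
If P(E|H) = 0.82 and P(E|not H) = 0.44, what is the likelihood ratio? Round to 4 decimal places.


Likelihood ratio = P(E|H) / P(E|not H)
= 0.82 / 0.44
= 1.8636

1.8636


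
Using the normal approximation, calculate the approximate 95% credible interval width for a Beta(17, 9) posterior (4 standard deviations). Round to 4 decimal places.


Var(Beta) = 17*9/(26^2 * 27) = 0.0084
SD = 0.0916
Width ~ 4*SD = 0.3662

0.3662


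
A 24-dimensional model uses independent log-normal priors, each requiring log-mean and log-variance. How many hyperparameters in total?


Per parameter: 2 (log-mean and log-variance).
Total = 24 * 2 = 48

48


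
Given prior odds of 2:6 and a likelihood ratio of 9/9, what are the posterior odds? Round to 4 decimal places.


Posterior odds = prior odds * LR
Prior odds = 2/6 = 0.3333
LR = 9/9 = 1.0
Posterior odds = 0.3333 * 1.0 = 0.3333

0.3333


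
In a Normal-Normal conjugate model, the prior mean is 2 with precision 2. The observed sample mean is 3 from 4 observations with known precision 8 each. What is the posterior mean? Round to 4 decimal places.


Posterior precision = tau0 + n*tau = 2 + 4*8 = 34
Posterior mean = (tau0*mu0 + n*tau*xbar) / posterior_precision
= (2*2 + 4*8*3) / 34
= 100 / 34 = 2.9412

2.9412


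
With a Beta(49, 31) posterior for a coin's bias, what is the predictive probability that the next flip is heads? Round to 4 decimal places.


The predictive probability equals the posterior mean.
P(next = heads) = alpha / (alpha + beta)
= 49 / 80 = 0.6125

0.6125


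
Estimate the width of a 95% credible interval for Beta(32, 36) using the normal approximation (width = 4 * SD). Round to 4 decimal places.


For Beta(a,b): Var = ab/((a+b)^2(a+b+1))
Var = 0.0036, SD = 0.0601
Approximate 95% CI width = 4 * 0.0601 = 0.2404

0.2404


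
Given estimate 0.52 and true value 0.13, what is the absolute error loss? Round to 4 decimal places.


Absolute error = |estimate - true|
= |0.39| = 0.39

0.39


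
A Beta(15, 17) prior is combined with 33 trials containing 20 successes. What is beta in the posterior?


In conjugate updating:
beta_posterior = beta_prior + (n - k)
= 17 + (33 - 20)
= 17 + 13 = 30

30


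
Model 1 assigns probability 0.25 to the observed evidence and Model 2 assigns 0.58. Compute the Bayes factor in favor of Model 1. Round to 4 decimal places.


BF = P(data|M1) / P(data|M2)
= 0.25 / 0.58 = 0.431

0.431


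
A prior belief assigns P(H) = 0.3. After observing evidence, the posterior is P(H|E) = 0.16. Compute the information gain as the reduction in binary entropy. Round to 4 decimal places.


H(prior) = -0.3*log2(0.3) - 0.7*log2(0.7)
= 0.8813
H(post) = -0.16*log2(0.16) - 0.84*log2(0.84)
= 0.6343
IG = 0.8813 - 0.6343 = 0.247

0.247


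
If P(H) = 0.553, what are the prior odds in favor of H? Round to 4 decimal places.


Prior odds = P(H) / (1 - P(H))
= 0.553 / 0.447
= 1.2371

1.2371


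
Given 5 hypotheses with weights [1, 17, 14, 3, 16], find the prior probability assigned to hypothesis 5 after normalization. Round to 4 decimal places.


To normalize, divide each weight by the sum of all weights.
Sum = 51
Prior(H5) = 16/51 = 0.3137

0.3137


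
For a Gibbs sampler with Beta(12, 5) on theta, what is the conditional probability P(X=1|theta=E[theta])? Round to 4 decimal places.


E[theta] = 12/(12+5) = 0.7059
P(X=1|theta) = theta = 0.7059

0.7059


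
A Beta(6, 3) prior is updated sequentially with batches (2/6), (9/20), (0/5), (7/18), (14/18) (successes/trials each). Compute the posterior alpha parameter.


Sequential conjugate updating is equivalent to a single batch update.
Total successes across all batches = 32
alpha_posterior = alpha_prior + total_successes = 6 + 32
= 38

38


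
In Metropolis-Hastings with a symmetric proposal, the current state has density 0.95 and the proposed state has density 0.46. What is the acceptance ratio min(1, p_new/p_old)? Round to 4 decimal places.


Ratio = p_new / p_old = 0.46 / 0.95 = 0.4842
Acceptance = min(1, 0.4842) = 0.4842

0.4842


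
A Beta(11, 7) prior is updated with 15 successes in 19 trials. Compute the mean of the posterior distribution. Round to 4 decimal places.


After update: Beta(26, 11)
Mean = 26 / (26 + 11) = 26 / 37
= 0.7027

0.7027


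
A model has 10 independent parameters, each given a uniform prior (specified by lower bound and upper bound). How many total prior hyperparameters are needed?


Each uniform prior needs 2 hyperparameters (lower bound and upper bound).
Total = 2 * 10 = 20

20


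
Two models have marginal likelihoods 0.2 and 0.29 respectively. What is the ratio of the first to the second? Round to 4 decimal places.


Evidence ratio = 0.2 / 0.29
= 0.6897

0.6897


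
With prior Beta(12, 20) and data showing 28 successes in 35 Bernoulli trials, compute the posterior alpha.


Conjugate update: alpha_posterior = alpha_prior + k
= 12 + 28 = 40

40


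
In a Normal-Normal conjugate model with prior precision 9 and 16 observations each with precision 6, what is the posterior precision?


Posterior precision = prior precision + n * observation precision
= 9 + 16 * 6
= 9 + 96 = 105

105


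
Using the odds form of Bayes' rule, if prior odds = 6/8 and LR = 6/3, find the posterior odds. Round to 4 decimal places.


Bayes' rule in odds form: posterior odds = prior odds * LR
= (6 * 6) / (8 * 3)
= 36/24 = 1.5

1.5


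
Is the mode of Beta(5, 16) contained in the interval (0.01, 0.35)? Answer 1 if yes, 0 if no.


Mode = (a-1)/(a+b-2) = 4/19 = 0.2105
Interval: (0.01, 0.35)
Contains mode? 1

1


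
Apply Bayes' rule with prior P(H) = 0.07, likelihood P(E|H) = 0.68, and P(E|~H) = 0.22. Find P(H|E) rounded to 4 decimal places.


Step 1: Compute marginal P(E) = P(E|H)P(H) + P(E|~H)P(~H)
= 0.68*0.07 + 0.22*0.93 = 0.2522
Step 2: P(H|E) = P(E|H)P(H)/P(E) = 0.0476/0.2522
= 0.1887

0.1887


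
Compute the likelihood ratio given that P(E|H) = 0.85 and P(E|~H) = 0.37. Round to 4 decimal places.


LR = P(E|H) / P(E|~H)
= 0.85 / 0.37 = 2.2973

2.2973


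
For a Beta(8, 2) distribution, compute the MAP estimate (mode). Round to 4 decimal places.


MAP = mode = (a-1)/(a+b-2)
= (8-1)/(8+2-2)
= 7/8 = 0.875

0.875


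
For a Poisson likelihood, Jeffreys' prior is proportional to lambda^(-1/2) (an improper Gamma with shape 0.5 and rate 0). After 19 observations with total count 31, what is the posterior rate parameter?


Jeffreys' prior for Poisson is proportional to lambda^(-1/2).
Posterior is Gamma(0.5 + S, 0 + n) = Gamma(0.5 + 31, 19).
Posterior rate = 0 + n = 19

19.0


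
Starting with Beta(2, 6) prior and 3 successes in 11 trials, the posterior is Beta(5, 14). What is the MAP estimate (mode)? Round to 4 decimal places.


The mode of Beta(a, b) when a > 1 and b > 1 is (a-1)/(a+b-2)
= (5 - 1) / (5 + 14 - 2)
= 4 / 17
= 0.2353

0.2353


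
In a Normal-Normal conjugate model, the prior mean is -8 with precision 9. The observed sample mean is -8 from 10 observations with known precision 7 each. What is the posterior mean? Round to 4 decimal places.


Posterior precision = tau0 + n*tau = 9 + 10*7 = 79
Posterior mean = (tau0*mu0 + n*tau*xbar) / posterior_precision
= (9*-8 + 10*7*-8) / 79
= -632 / 79 = -8.0

-8.0


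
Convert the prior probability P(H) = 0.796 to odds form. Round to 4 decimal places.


P(not H) = 1 - 0.796 = 0.204
Odds = 0.796 / 0.204 = 3.902

3.902


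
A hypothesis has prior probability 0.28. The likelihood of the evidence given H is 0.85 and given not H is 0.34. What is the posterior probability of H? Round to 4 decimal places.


Using Bayes' theorem:
P(E) = 0.28 * 0.85 + 0.72 * 0.34
P(E) = 0.4828
P(H|E) = (0.28 * 0.85) / 0.4828 = 0.493

0.493


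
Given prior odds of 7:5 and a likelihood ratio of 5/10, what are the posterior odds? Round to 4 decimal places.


Posterior odds = prior odds * LR
Prior odds = 7/5 = 1.4
LR = 5/10 = 0.5
Posterior odds = 1.4 * 0.5 = 0.7

0.7


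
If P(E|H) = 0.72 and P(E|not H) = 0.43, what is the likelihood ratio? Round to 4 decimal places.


Likelihood ratio = P(E|H) / P(E|not H)
= 0.72 / 0.43
= 1.6744

1.6744


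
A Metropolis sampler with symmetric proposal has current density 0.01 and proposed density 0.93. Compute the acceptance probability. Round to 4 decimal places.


For symmetric proposals, acceptance = min(1, pi(x*)/pi(x))
= min(1, 0.93/0.01)
= min(1, 93.0) = 1.0

1.0


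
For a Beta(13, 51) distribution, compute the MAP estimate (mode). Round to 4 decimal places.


MAP = mode = (a-1)/(a+b-2)
= (13-1)/(13+51-2)
= 12/62 = 0.1935

0.1935


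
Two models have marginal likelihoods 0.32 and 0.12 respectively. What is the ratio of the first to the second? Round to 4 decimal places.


Evidence ratio = 0.32 / 0.12
= 2.6667

2.6667


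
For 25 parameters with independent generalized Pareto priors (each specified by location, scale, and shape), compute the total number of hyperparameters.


A generalized Pareto prior has 3 hyperparameters per parameter.
Total = 25 * 3 = 75

75


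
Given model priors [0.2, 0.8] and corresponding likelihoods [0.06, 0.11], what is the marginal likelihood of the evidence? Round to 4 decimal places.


P(E) = sum_i P(M_i) P(E|M_i)
= 0.012 + 0.088
= 0.1

0.1


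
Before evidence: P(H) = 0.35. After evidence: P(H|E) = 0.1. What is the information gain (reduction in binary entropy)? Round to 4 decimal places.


Prior entropy = 0.9341
Posterior entropy = 0.469
Information gain = 0.9341 - 0.469 = 0.4651

0.4651


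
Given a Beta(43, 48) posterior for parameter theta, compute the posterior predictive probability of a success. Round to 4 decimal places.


For a Beta-Bernoulli model, the predictive probability is the mean:
P(success) = 43/(43+48) = 43/91 = 0.4725

0.4725


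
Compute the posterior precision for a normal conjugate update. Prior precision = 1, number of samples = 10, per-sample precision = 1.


tau_post = tau_0 + n * tau
= 1 + 10 * 1 = 11

11


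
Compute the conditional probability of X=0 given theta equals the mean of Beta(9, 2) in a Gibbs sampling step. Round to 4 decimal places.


Mean of Beta(9, 2) = 0.8182
P(X=0 | theta=0.8182) = 0.1818

0.1818


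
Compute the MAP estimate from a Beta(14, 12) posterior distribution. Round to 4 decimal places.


MAP = mode of Beta distribution
= (alpha - 1)/(alpha + beta - 2)
= (14-1)/(14+12-2)
= 13/24 = 0.5417

0.5417


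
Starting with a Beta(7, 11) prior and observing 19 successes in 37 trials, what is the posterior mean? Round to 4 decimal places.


Posterior parameters: alpha = 7 + 19 = 26
beta = 11 + 18 = 29
Posterior mean = alpha / (alpha + beta) = 26 / 55
= 0.4727

0.4727


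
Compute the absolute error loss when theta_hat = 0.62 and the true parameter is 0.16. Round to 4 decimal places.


L = |theta_hat - theta_true|
= |0.62 - 0.16| = 0.46

0.46


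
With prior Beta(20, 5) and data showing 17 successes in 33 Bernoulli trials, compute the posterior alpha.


Conjugate update: alpha_posterior = alpha_prior + k
= 20 + 17 = 37

37


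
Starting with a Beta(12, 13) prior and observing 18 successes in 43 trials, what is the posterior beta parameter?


Posterior beta = prior beta + failures
Failures = 43 - 18 = 25
beta_post = 13 + 25 = 38

38


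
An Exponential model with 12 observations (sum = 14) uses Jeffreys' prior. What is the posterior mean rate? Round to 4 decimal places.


Posterior Gamma(12, 14)
E[lambda] = 12/14 = 0.8571

0.8571


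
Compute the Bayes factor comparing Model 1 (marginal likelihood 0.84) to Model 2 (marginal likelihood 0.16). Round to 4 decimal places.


BF12 = marginal likelihood of M1 / marginal likelihood of M2
= 0.84/0.16
= 5.25

5.25


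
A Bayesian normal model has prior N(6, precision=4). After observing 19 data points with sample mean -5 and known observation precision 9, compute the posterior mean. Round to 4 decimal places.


Posterior mean = (prior_precision * prior_mean + n * data_precision * data_mean) / (prior_precision + n * data_precision)
Numerator = 4*6 + 19*9*-5 = -831
Denominator = 4 + 19*9 = 175
Posterior mean = -4.7486

-4.7486


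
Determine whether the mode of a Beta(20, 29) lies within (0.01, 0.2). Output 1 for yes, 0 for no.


First find the mode: (a-1)/(a+b-2) = 0.4043
Is 0.4043 in (0.01, 0.2)? 0

0


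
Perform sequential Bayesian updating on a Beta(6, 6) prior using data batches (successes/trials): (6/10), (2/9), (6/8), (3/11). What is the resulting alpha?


Accumulate successes: 17
Posterior alpha = prior alpha + sum of successes
= 6 + 17 = 23

23


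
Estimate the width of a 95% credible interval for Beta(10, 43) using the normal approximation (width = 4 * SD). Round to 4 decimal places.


For Beta(a,b): Var = ab/((a+b)^2(a+b+1))
Var = 0.0028, SD = 0.0532
Approximate 95% CI width = 4 * 0.0532 = 0.213

0.213


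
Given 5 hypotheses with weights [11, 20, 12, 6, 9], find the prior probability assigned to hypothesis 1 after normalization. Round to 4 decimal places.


To normalize, divide each weight by the sum of all weights.
Sum = 58
Prior(H1) = 11/58 = 0.1897

0.1897


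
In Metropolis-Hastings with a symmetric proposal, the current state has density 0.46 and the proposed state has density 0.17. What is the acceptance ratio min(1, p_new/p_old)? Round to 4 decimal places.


Ratio = p_new / p_old = 0.17 / 0.46 = 0.3696
Acceptance = min(1, 0.3696) = 0.3696

0.3696


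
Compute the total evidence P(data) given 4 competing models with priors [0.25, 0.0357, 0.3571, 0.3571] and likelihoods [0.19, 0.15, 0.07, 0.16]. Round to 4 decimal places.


Marginal likelihood = sum P(model_i) * P(data|model_i)
Model 1: 0.25 * 0.19 = 0.0475
Model 2: 0.0357 * 0.15 = 0.0054
Model 3: 0.3571 * 0.07 = 0.025
Model 4: 0.3571 * 0.16 = 0.0571
Total = 0.135

0.135


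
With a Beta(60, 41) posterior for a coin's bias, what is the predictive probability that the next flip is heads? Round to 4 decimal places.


The predictive probability equals the posterior mean.
P(next = heads) = alpha / (alpha + beta)
= 60 / 101 = 0.5941

0.5941


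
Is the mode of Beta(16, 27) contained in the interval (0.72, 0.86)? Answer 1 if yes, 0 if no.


Mode = (a-1)/(a+b-2) = 15/41 = 0.3659
Interval: (0.72, 0.86)
Contains mode? 0

0


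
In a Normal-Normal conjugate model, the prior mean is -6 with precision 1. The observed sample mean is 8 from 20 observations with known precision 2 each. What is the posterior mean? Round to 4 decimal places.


Posterior precision = tau0 + n*tau = 1 + 20*2 = 41
Posterior mean = (tau0*mu0 + n*tau*xbar) / posterior_precision
= (1*-6 + 20*2*8) / 41
= 314 / 41 = 7.6585

7.6585


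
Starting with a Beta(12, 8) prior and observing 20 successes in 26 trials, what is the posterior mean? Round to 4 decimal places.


Posterior parameters: alpha = 12 + 20 = 32
beta = 8 + 6 = 14
Posterior mean = alpha / (alpha + beta) = 32 / 46
= 0.6957

0.6957


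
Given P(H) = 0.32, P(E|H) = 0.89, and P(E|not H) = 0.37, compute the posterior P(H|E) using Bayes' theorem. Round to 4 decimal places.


By Bayes' theorem: P(H|E) = P(E|H)*P(H) / P(E)
P(E) = P(E|H)*P(H) + P(E|not H)*P(not H)
P(E) = 0.89*0.32 + 0.37*0.68 = 0.5364
P(H|E) = 0.89*0.32 / 0.5364 = 0.5309

0.5309


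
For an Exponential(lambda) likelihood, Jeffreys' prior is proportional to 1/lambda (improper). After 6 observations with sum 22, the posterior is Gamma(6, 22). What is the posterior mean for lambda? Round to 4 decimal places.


Posterior = Gamma(n, sum_x) = Gamma(6, 22)
Posterior mean = shape/rate = 6/22
= 0.2727

0.2727


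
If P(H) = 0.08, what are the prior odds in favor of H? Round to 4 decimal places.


Prior odds = P(H) / (1 - P(H))
= 0.08 / 0.92
= 0.087

0.087


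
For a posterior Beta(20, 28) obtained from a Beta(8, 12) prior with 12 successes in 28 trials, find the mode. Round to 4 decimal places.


Mode = (alpha - 1) / (alpha + beta - 2)
= 19 / 46
= 0.413

0.413


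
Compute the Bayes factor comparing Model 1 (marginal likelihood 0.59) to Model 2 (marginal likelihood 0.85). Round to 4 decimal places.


BF12 = marginal likelihood of M1 / marginal likelihood of M2
= 0.59/0.85
= 0.6941

0.6941


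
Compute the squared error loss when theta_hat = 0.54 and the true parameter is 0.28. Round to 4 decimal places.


L = (theta_hat - theta_true)^2
= (0.54 - 0.28)^2
= 0.26^2 = 0.0676

0.0676


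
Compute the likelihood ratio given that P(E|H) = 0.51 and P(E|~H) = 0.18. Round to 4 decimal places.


LR = P(E|H) / P(E|~H)
= 0.51 / 0.18 = 2.8333

2.8333


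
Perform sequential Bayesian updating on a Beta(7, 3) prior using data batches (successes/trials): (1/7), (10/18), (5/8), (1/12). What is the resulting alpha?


Accumulate successes: 17
Posterior alpha = prior alpha + sum of successes
= 7 + 17 = 24

24


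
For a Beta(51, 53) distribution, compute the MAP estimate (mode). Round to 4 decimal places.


MAP = mode = (a-1)/(a+b-2)
= (51-1)/(51+53-2)
= 50/102 = 0.4902

0.4902


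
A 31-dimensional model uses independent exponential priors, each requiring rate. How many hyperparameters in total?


Per parameter: 1 (rate).
Total = 31 * 1 = 31

31


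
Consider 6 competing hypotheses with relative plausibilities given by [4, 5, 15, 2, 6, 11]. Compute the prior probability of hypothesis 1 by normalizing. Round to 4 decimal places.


Sum of weights = 4 + 5 + 15 + 2 + 6 + 11 = 43
Normalized prior for H1 = 4 / 43
= 0.093

0.093


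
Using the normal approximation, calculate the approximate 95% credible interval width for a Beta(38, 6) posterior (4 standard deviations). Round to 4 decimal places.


Var(Beta) = 38*6/(44^2 * 45) = 0.0026
SD = 0.0512
Width ~ 4*SD = 0.2046

0.2046


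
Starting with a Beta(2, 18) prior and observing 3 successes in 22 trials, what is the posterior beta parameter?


Posterior beta = prior beta + failures
Failures = 22 - 3 = 19
beta_post = 18 + 19 = 37

37


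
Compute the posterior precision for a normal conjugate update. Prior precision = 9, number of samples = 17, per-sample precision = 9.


tau_post = tau_0 + n * tau
= 9 + 17 * 9 = 162

162


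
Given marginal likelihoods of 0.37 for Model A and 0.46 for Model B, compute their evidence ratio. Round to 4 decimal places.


Ratio = ML(A) / ML(B) = 0.37/0.46
= 0.8043

0.8043


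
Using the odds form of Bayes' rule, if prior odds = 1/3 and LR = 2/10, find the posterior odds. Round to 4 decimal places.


Bayes' rule in odds form: posterior odds = prior odds * LR
= (1 * 2) / (3 * 10)
= 2/30 = 0.0667

0.0667


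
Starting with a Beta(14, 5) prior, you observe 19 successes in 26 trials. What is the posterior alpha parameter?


For a Beta-Binomial conjugate model:
Posterior alpha = prior alpha + number of successes
= 14 + 19 = 33

33


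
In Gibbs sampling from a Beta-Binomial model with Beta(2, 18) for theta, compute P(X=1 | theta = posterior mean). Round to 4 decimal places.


Posterior mean = alpha/(alpha+beta) = 2/20 = 0.1
P(X=1|theta=mean) = theta = 0.1

0.1


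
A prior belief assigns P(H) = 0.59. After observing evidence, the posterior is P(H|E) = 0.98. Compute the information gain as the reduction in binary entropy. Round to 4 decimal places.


H(prior) = -0.59*log2(0.59) - 0.41*log2(0.41)
= 0.9765
H(post) = -0.98*log2(0.98) - 0.02*log2(0.02)
= 0.1414
IG = 0.9765 - 0.1414 = 0.8351

0.8351


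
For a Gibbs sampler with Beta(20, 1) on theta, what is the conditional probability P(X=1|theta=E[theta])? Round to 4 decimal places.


E[theta] = 20/(20+1) = 0.9524
P(X=1|theta) = theta = 0.9524

0.9524


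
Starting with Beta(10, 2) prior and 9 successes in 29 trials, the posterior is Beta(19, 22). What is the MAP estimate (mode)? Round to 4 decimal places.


The mode of Beta(a, b) when a > 1 and b > 1 is (a-1)/(a+b-2)
= (19 - 1) / (19 + 22 - 2)
= 18 / 39
= 0.4615

0.4615


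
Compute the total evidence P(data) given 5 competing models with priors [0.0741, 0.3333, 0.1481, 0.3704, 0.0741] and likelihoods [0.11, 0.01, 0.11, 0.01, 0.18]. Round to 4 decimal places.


Marginal likelihood = sum P(model_i) * P(data|model_i)
Model 1: 0.0741 * 0.11 = 0.0082
Model 2: 0.3333 * 0.01 = 0.0033
Model 3: 0.1481 * 0.11 = 0.0163
Model 4: 0.3704 * 0.01 = 0.0037
Model 5: 0.0741 * 0.18 = 0.0133
Total = 0.0448

0.0448


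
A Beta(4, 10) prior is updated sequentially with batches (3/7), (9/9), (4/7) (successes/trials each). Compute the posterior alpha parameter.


Sequential conjugate updating is equivalent to a single batch update.
Total successes across all batches = 16
alpha_posterior = alpha_prior + total_successes = 4 + 16
= 20

20


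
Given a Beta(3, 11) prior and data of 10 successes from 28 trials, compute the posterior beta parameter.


Number of failures = 28 - 10 = 18
Posterior beta = 11 + 18 = 29

29


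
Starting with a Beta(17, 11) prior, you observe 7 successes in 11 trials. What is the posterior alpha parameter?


For a Beta-Binomial conjugate model:
Posterior alpha = prior alpha + number of successes
= 17 + 7 = 24

24


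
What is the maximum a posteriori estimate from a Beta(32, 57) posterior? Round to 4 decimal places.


The MAP estimate equals the mode of the distribution.
Mode of Beta(a,b) = (a-1)/(a+b-2)
= 31/87
= 0.3563

0.3563


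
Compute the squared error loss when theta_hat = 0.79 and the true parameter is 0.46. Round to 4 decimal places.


L = (theta_hat - theta_true)^2
= (0.79 - 0.46)^2
= 0.33^2 = 0.1089

0.1089


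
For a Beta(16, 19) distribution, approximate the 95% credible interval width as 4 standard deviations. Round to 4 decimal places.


Variance of Beta(a,b) = ab / ((a+b)^2 * (a+b+1))
= 16*19 / ((35)^2 * 36)
= 0.0069
SD = sqrt(0.0069) = 0.083
Width = 4 * SD = 0.3321

0.3321


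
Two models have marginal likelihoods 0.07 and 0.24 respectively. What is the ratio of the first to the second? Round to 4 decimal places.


Evidence ratio = 0.07 / 0.24
= 0.2917

0.2917


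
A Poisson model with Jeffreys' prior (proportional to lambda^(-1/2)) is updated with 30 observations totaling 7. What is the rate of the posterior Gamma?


Posterior = Gamma(0.5 + S, n)
= Gamma(0.5 + 7, 30)
Posterior rate = 0 + n = 30

30.0


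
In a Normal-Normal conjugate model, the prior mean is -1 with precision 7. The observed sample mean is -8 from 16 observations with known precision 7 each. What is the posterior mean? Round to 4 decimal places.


Posterior precision = tau0 + n*tau = 7 + 16*7 = 119
Posterior mean = (tau0*mu0 + n*tau*xbar) / posterior_precision
= (7*-1 + 16*7*-8) / 119
= -903 / 119 = -7.5882

-7.5882


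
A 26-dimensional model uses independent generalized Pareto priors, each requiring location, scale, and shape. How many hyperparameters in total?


Per parameter: 3 (location, scale, and shape).
Total = 26 * 3 = 78

78


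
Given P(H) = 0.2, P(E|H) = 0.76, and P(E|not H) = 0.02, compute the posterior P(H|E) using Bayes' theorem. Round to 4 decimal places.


By Bayes' theorem: P(H|E) = P(E|H)*P(H) / P(E)
P(E) = P(E|H)*P(H) + P(E|not H)*P(not H)
P(E) = 0.76*0.2 + 0.02*0.8 = 0.168
P(H|E) = 0.76*0.2 / 0.168 = 0.9048

0.9048
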